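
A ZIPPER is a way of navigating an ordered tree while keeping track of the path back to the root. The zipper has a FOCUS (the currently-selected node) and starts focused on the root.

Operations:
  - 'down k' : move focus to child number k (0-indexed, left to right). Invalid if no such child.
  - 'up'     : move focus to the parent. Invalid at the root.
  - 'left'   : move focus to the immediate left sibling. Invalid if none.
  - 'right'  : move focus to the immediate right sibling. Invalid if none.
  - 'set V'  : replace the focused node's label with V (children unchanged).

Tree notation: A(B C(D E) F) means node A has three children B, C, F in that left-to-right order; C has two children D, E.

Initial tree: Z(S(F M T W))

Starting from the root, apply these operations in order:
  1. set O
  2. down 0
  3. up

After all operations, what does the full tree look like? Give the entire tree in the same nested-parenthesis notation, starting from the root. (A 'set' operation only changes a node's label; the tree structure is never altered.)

Step 1 (set O): focus=O path=root depth=0 children=['S'] (at root)
Step 2 (down 0): focus=S path=0 depth=1 children=['F', 'M', 'T', 'W'] left=[] right=[] parent=O
Step 3 (up): focus=O path=root depth=0 children=['S'] (at root)

Answer: O(S(F M T W))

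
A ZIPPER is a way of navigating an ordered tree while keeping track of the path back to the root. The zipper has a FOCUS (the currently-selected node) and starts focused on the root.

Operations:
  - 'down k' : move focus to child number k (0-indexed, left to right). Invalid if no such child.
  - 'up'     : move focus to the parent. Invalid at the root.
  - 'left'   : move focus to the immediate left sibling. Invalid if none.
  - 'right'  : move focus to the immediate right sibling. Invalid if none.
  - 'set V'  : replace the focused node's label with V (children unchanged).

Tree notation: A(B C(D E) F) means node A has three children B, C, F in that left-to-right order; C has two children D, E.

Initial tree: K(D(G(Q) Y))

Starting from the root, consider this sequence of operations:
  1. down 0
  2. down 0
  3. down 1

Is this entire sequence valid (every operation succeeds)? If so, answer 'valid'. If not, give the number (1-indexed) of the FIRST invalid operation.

Step 1 (down 0): focus=D path=0 depth=1 children=['G', 'Y'] left=[] right=[] parent=K
Step 2 (down 0): focus=G path=0/0 depth=2 children=['Q'] left=[] right=['Y'] parent=D
Step 3 (down 1): INVALID

Answer: 3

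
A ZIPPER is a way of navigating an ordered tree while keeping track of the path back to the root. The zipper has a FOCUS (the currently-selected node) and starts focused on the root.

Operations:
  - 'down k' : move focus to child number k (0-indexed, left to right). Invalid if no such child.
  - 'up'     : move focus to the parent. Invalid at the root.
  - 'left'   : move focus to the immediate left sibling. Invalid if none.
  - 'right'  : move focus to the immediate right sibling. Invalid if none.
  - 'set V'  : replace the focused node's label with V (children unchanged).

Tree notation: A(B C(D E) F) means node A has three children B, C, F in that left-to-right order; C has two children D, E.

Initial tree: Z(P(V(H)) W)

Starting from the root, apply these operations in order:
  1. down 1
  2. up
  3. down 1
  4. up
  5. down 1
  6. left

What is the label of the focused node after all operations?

Step 1 (down 1): focus=W path=1 depth=1 children=[] left=['P'] right=[] parent=Z
Step 2 (up): focus=Z path=root depth=0 children=['P', 'W'] (at root)
Step 3 (down 1): focus=W path=1 depth=1 children=[] left=['P'] right=[] parent=Z
Step 4 (up): focus=Z path=root depth=0 children=['P', 'W'] (at root)
Step 5 (down 1): focus=W path=1 depth=1 children=[] left=['P'] right=[] parent=Z
Step 6 (left): focus=P path=0 depth=1 children=['V'] left=[] right=['W'] parent=Z

Answer: P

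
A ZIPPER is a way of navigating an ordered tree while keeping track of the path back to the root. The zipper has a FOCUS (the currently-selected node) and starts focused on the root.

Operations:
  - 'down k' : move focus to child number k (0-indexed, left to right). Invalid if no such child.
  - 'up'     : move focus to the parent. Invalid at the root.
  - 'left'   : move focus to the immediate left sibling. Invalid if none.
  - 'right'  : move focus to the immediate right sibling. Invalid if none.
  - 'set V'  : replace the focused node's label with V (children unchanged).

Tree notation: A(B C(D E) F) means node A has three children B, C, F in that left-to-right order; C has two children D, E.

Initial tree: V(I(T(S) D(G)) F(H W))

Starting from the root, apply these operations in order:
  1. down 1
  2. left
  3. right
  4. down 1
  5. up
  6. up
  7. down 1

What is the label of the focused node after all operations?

Step 1 (down 1): focus=F path=1 depth=1 children=['H', 'W'] left=['I'] right=[] parent=V
Step 2 (left): focus=I path=0 depth=1 children=['T', 'D'] left=[] right=['F'] parent=V
Step 3 (right): focus=F path=1 depth=1 children=['H', 'W'] left=['I'] right=[] parent=V
Step 4 (down 1): focus=W path=1/1 depth=2 children=[] left=['H'] right=[] parent=F
Step 5 (up): focus=F path=1 depth=1 children=['H', 'W'] left=['I'] right=[] parent=V
Step 6 (up): focus=V path=root depth=0 children=['I', 'F'] (at root)
Step 7 (down 1): focus=F path=1 depth=1 children=['H', 'W'] left=['I'] right=[] parent=V

Answer: F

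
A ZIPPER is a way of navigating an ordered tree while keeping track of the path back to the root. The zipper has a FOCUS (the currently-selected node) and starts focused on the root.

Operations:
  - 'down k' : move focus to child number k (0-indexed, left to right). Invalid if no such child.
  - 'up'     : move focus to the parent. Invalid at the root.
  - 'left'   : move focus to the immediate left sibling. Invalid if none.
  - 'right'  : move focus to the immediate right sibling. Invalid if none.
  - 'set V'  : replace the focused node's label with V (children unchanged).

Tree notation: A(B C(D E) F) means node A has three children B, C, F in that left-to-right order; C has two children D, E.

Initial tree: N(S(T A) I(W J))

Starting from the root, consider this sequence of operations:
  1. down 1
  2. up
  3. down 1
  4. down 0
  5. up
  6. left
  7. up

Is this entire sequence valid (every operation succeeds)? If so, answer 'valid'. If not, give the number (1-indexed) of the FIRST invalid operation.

Step 1 (down 1): focus=I path=1 depth=1 children=['W', 'J'] left=['S'] right=[] parent=N
Step 2 (up): focus=N path=root depth=0 children=['S', 'I'] (at root)
Step 3 (down 1): focus=I path=1 depth=1 children=['W', 'J'] left=['S'] right=[] parent=N
Step 4 (down 0): focus=W path=1/0 depth=2 children=[] left=[] right=['J'] parent=I
Step 5 (up): focus=I path=1 depth=1 children=['W', 'J'] left=['S'] right=[] parent=N
Step 6 (left): focus=S path=0 depth=1 children=['T', 'A'] left=[] right=['I'] parent=N
Step 7 (up): focus=N path=root depth=0 children=['S', 'I'] (at root)

Answer: valid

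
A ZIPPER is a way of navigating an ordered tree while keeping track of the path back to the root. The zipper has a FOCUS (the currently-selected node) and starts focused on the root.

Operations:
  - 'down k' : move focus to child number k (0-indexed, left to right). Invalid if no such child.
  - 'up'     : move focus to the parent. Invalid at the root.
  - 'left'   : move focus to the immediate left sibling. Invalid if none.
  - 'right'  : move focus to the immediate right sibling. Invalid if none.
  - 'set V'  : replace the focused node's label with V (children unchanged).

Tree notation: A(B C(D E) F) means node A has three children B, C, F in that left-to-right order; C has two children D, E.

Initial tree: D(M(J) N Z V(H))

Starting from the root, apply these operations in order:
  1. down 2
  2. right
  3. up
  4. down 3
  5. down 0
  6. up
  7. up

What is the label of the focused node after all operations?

Answer: D

Derivation:
Step 1 (down 2): focus=Z path=2 depth=1 children=[] left=['M', 'N'] right=['V'] parent=D
Step 2 (right): focus=V path=3 depth=1 children=['H'] left=['M', 'N', 'Z'] right=[] parent=D
Step 3 (up): focus=D path=root depth=0 children=['M', 'N', 'Z', 'V'] (at root)
Step 4 (down 3): focus=V path=3 depth=1 children=['H'] left=['M', 'N', 'Z'] right=[] parent=D
Step 5 (down 0): focus=H path=3/0 depth=2 children=[] left=[] right=[] parent=V
Step 6 (up): focus=V path=3 depth=1 children=['H'] left=['M', 'N', 'Z'] right=[] parent=D
Step 7 (up): focus=D path=root depth=0 children=['M', 'N', 'Z', 'V'] (at root)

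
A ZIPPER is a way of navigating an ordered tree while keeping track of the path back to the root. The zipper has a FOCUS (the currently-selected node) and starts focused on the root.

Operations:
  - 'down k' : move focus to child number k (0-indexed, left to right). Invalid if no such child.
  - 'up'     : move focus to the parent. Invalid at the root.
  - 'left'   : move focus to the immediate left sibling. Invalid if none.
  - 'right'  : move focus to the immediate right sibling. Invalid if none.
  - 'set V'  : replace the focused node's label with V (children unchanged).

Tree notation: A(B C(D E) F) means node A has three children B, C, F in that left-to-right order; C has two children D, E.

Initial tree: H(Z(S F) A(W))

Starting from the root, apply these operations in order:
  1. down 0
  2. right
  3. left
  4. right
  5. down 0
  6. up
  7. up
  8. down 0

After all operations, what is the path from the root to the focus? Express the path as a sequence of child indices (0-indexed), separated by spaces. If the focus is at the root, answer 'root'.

Answer: 0

Derivation:
Step 1 (down 0): focus=Z path=0 depth=1 children=['S', 'F'] left=[] right=['A'] parent=H
Step 2 (right): focus=A path=1 depth=1 children=['W'] left=['Z'] right=[] parent=H
Step 3 (left): focus=Z path=0 depth=1 children=['S', 'F'] left=[] right=['A'] parent=H
Step 4 (right): focus=A path=1 depth=1 children=['W'] left=['Z'] right=[] parent=H
Step 5 (down 0): focus=W path=1/0 depth=2 children=[] left=[] right=[] parent=A
Step 6 (up): focus=A path=1 depth=1 children=['W'] left=['Z'] right=[] parent=H
Step 7 (up): focus=H path=root depth=0 children=['Z', 'A'] (at root)
Step 8 (down 0): focus=Z path=0 depth=1 children=['S', 'F'] left=[] right=['A'] parent=H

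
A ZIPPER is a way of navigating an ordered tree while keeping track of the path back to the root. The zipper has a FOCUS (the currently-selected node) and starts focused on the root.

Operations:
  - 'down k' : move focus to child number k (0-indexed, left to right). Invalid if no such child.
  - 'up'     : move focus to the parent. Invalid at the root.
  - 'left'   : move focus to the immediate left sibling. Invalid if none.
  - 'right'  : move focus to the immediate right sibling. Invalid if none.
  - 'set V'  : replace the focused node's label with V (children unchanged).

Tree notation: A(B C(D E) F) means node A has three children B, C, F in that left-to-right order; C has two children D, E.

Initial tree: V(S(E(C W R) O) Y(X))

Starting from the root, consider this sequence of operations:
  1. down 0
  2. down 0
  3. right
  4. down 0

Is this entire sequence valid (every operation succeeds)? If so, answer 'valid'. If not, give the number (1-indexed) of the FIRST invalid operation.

Answer: 4

Derivation:
Step 1 (down 0): focus=S path=0 depth=1 children=['E', 'O'] left=[] right=['Y'] parent=V
Step 2 (down 0): focus=E path=0/0 depth=2 children=['C', 'W', 'R'] left=[] right=['O'] parent=S
Step 3 (right): focus=O path=0/1 depth=2 children=[] left=['E'] right=[] parent=S
Step 4 (down 0): INVALID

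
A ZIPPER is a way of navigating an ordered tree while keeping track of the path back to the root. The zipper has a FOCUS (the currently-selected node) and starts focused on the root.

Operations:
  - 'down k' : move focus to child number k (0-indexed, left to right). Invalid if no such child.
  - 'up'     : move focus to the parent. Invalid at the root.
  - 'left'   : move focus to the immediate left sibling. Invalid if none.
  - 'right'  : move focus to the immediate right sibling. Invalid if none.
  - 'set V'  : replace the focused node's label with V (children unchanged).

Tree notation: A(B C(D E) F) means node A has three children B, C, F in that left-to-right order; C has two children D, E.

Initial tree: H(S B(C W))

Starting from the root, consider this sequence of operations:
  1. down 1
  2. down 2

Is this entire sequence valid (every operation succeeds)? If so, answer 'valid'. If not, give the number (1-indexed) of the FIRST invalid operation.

Step 1 (down 1): focus=B path=1 depth=1 children=['C', 'W'] left=['S'] right=[] parent=H
Step 2 (down 2): INVALID

Answer: 2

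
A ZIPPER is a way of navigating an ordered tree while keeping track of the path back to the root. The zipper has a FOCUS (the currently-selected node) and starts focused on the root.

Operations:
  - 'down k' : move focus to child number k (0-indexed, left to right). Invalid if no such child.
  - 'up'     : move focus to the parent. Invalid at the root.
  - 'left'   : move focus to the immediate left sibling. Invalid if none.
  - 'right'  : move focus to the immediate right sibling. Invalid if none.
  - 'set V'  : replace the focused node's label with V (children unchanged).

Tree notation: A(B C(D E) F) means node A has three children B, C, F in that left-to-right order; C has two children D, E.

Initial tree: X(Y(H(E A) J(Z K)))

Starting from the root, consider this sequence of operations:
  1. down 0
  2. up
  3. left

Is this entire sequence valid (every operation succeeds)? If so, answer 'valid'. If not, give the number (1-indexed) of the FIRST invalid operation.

Answer: 3

Derivation:
Step 1 (down 0): focus=Y path=0 depth=1 children=['H', 'J'] left=[] right=[] parent=X
Step 2 (up): focus=X path=root depth=0 children=['Y'] (at root)
Step 3 (left): INVALID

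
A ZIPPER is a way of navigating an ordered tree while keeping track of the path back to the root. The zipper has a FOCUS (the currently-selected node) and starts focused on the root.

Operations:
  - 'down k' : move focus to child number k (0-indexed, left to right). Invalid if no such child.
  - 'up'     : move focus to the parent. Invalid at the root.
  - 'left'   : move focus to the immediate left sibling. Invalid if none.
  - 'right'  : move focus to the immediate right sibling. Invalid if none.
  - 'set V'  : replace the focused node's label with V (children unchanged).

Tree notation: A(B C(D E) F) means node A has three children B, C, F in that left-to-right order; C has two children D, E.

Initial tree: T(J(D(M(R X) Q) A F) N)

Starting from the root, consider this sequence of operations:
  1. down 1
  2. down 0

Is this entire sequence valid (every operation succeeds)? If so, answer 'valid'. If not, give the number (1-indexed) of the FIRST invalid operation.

Answer: 2

Derivation:
Step 1 (down 1): focus=N path=1 depth=1 children=[] left=['J'] right=[] parent=T
Step 2 (down 0): INVALID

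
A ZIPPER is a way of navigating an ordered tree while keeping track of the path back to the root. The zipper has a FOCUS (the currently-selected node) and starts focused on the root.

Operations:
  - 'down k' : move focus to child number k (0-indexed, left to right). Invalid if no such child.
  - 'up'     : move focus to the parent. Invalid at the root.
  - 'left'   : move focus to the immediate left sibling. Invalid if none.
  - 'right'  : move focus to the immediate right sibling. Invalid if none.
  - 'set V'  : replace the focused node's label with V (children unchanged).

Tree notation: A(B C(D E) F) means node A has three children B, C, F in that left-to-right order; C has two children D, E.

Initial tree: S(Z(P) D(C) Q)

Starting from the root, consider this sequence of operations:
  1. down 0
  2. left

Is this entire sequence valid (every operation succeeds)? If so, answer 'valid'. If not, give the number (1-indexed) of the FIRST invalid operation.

Step 1 (down 0): focus=Z path=0 depth=1 children=['P'] left=[] right=['D', 'Q'] parent=S
Step 2 (left): INVALID

Answer: 2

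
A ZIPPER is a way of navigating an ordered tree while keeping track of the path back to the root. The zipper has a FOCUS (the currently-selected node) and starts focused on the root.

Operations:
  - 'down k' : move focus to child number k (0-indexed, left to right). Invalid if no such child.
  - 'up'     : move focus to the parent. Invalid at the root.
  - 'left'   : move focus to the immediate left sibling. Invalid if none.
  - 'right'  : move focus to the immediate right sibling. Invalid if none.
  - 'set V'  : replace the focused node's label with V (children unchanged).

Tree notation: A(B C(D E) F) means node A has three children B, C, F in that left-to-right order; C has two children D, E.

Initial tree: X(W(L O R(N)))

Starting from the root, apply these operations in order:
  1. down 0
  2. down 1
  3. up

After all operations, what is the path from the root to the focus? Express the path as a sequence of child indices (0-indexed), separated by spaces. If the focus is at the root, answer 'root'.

Step 1 (down 0): focus=W path=0 depth=1 children=['L', 'O', 'R'] left=[] right=[] parent=X
Step 2 (down 1): focus=O path=0/1 depth=2 children=[] left=['L'] right=['R'] parent=W
Step 3 (up): focus=W path=0 depth=1 children=['L', 'O', 'R'] left=[] right=[] parent=X

Answer: 0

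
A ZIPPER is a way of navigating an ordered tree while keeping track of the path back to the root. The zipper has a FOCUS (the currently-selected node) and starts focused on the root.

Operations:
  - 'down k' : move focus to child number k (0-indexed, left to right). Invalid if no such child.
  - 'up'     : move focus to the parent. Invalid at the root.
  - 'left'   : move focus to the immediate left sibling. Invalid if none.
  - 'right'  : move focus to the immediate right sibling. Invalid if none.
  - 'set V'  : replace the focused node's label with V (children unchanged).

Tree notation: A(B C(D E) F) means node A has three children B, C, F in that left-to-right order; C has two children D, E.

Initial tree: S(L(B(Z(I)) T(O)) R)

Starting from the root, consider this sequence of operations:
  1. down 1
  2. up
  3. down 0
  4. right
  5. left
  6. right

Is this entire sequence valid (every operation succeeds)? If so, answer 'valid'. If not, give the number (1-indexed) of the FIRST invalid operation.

Answer: valid

Derivation:
Step 1 (down 1): focus=R path=1 depth=1 children=[] left=['L'] right=[] parent=S
Step 2 (up): focus=S path=root depth=0 children=['L', 'R'] (at root)
Step 3 (down 0): focus=L path=0 depth=1 children=['B', 'T'] left=[] right=['R'] parent=S
Step 4 (right): focus=R path=1 depth=1 children=[] left=['L'] right=[] parent=S
Step 5 (left): focus=L path=0 depth=1 children=['B', 'T'] left=[] right=['R'] parent=S
Step 6 (right): focus=R path=1 depth=1 children=[] left=['L'] right=[] parent=S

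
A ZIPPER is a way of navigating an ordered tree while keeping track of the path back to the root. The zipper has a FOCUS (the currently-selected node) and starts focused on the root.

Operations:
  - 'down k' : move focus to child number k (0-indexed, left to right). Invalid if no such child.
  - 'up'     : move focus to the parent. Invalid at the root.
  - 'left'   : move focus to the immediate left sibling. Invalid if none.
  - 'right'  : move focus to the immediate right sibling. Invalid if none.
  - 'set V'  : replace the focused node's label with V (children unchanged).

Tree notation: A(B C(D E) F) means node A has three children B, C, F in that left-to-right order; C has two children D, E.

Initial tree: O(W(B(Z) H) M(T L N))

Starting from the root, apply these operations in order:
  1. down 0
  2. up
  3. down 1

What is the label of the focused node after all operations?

Step 1 (down 0): focus=W path=0 depth=1 children=['B', 'H'] left=[] right=['M'] parent=O
Step 2 (up): focus=O path=root depth=0 children=['W', 'M'] (at root)
Step 3 (down 1): focus=M path=1 depth=1 children=['T', 'L', 'N'] left=['W'] right=[] parent=O

Answer: M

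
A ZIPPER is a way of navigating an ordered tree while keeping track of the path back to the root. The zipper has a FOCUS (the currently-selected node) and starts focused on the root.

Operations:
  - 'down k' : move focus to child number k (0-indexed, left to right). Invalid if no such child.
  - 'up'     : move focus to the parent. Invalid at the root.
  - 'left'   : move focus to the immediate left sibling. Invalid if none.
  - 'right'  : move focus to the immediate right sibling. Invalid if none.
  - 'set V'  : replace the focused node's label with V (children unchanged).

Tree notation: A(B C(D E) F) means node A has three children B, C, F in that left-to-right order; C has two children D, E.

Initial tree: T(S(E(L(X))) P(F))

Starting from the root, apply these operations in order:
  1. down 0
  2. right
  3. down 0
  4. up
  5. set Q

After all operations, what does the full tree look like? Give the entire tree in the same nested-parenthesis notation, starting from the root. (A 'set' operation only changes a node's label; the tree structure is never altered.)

Answer: T(S(E(L(X))) Q(F))

Derivation:
Step 1 (down 0): focus=S path=0 depth=1 children=['E'] left=[] right=['P'] parent=T
Step 2 (right): focus=P path=1 depth=1 children=['F'] left=['S'] right=[] parent=T
Step 3 (down 0): focus=F path=1/0 depth=2 children=[] left=[] right=[] parent=P
Step 4 (up): focus=P path=1 depth=1 children=['F'] left=['S'] right=[] parent=T
Step 5 (set Q): focus=Q path=1 depth=1 children=['F'] left=['S'] right=[] parent=T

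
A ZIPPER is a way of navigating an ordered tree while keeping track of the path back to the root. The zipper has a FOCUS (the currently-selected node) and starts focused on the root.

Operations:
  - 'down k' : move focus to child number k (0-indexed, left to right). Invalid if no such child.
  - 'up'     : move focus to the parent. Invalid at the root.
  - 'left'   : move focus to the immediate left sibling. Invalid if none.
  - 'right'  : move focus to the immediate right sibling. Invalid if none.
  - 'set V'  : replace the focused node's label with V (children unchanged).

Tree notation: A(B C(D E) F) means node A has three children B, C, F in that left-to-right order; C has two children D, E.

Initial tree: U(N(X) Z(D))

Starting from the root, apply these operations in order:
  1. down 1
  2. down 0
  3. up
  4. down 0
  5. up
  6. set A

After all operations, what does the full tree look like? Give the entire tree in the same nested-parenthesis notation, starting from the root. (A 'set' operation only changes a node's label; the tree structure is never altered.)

Answer: U(N(X) A(D))

Derivation:
Step 1 (down 1): focus=Z path=1 depth=1 children=['D'] left=['N'] right=[] parent=U
Step 2 (down 0): focus=D path=1/0 depth=2 children=[] left=[] right=[] parent=Z
Step 3 (up): focus=Z path=1 depth=1 children=['D'] left=['N'] right=[] parent=U
Step 4 (down 0): focus=D path=1/0 depth=2 children=[] left=[] right=[] parent=Z
Step 5 (up): focus=Z path=1 depth=1 children=['D'] left=['N'] right=[] parent=U
Step 6 (set A): focus=A path=1 depth=1 children=['D'] left=['N'] right=[] parent=U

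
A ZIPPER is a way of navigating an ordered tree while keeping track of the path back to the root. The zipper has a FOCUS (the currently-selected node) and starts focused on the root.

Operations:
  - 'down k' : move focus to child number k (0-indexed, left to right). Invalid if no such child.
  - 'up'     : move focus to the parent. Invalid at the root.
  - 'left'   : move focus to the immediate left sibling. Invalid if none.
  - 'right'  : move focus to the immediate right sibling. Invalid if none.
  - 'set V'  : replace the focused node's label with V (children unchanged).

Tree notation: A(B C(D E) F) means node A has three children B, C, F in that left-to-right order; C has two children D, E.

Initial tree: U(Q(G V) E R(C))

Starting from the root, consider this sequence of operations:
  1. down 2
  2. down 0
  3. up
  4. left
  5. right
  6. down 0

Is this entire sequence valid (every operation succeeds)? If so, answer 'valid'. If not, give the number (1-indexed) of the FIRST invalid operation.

Answer: valid

Derivation:
Step 1 (down 2): focus=R path=2 depth=1 children=['C'] left=['Q', 'E'] right=[] parent=U
Step 2 (down 0): focus=C path=2/0 depth=2 children=[] left=[] right=[] parent=R
Step 3 (up): focus=R path=2 depth=1 children=['C'] left=['Q', 'E'] right=[] parent=U
Step 4 (left): focus=E path=1 depth=1 children=[] left=['Q'] right=['R'] parent=U
Step 5 (right): focus=R path=2 depth=1 children=['C'] left=['Q', 'E'] right=[] parent=U
Step 6 (down 0): focus=C path=2/0 depth=2 children=[] left=[] right=[] parent=R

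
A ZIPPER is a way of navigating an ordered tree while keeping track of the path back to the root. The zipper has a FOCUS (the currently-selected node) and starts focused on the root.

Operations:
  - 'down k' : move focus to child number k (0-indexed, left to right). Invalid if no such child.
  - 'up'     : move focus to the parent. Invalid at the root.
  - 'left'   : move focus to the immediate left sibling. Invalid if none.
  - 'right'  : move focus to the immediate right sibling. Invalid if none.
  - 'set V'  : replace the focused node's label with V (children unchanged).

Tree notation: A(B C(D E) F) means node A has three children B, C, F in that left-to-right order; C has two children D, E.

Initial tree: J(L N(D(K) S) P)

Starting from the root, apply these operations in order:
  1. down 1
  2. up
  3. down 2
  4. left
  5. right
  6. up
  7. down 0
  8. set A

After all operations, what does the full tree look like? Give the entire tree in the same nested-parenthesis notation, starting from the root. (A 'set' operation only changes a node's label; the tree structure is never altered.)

Step 1 (down 1): focus=N path=1 depth=1 children=['D', 'S'] left=['L'] right=['P'] parent=J
Step 2 (up): focus=J path=root depth=0 children=['L', 'N', 'P'] (at root)
Step 3 (down 2): focus=P path=2 depth=1 children=[] left=['L', 'N'] right=[] parent=J
Step 4 (left): focus=N path=1 depth=1 children=['D', 'S'] left=['L'] right=['P'] parent=J
Step 5 (right): focus=P path=2 depth=1 children=[] left=['L', 'N'] right=[] parent=J
Step 6 (up): focus=J path=root depth=0 children=['L', 'N', 'P'] (at root)
Step 7 (down 0): focus=L path=0 depth=1 children=[] left=[] right=['N', 'P'] parent=J
Step 8 (set A): focus=A path=0 depth=1 children=[] left=[] right=['N', 'P'] parent=J

Answer: J(A N(D(K) S) P)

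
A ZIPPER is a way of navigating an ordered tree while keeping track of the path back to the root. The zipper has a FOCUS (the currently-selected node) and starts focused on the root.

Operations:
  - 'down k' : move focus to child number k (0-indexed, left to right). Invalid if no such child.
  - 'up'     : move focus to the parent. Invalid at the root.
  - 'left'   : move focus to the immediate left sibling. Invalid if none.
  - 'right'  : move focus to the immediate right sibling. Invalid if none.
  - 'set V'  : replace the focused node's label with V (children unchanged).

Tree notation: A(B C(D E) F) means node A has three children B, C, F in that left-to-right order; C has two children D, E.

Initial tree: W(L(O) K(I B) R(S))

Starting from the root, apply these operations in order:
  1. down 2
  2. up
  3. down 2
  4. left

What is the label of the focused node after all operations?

Step 1 (down 2): focus=R path=2 depth=1 children=['S'] left=['L', 'K'] right=[] parent=W
Step 2 (up): focus=W path=root depth=0 children=['L', 'K', 'R'] (at root)
Step 3 (down 2): focus=R path=2 depth=1 children=['S'] left=['L', 'K'] right=[] parent=W
Step 4 (left): focus=K path=1 depth=1 children=['I', 'B'] left=['L'] right=['R'] parent=W

Answer: K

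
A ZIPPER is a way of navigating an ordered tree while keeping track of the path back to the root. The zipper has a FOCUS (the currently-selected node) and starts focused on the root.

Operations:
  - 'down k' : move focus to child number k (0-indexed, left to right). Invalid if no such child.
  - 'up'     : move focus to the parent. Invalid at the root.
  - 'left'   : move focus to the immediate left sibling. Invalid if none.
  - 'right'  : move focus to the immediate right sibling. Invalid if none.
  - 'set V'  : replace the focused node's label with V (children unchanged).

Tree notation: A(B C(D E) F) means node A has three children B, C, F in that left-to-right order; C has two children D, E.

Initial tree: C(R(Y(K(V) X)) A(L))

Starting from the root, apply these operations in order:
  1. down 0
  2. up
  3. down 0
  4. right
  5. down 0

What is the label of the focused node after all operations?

Step 1 (down 0): focus=R path=0 depth=1 children=['Y'] left=[] right=['A'] parent=C
Step 2 (up): focus=C path=root depth=0 children=['R', 'A'] (at root)
Step 3 (down 0): focus=R path=0 depth=1 children=['Y'] left=[] right=['A'] parent=C
Step 4 (right): focus=A path=1 depth=1 children=['L'] left=['R'] right=[] parent=C
Step 5 (down 0): focus=L path=1/0 depth=2 children=[] left=[] right=[] parent=A

Answer: L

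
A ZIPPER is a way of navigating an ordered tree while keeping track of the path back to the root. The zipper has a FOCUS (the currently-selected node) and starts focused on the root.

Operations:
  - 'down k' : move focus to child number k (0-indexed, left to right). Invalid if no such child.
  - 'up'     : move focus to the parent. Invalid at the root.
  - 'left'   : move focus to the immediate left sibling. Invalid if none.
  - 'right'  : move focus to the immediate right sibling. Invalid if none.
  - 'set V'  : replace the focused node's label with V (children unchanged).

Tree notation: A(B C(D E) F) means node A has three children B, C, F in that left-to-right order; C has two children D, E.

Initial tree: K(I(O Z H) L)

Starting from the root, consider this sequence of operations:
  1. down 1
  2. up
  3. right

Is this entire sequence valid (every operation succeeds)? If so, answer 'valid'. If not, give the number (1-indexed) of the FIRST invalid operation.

Step 1 (down 1): focus=L path=1 depth=1 children=[] left=['I'] right=[] parent=K
Step 2 (up): focus=K path=root depth=0 children=['I', 'L'] (at root)
Step 3 (right): INVALID

Answer: 3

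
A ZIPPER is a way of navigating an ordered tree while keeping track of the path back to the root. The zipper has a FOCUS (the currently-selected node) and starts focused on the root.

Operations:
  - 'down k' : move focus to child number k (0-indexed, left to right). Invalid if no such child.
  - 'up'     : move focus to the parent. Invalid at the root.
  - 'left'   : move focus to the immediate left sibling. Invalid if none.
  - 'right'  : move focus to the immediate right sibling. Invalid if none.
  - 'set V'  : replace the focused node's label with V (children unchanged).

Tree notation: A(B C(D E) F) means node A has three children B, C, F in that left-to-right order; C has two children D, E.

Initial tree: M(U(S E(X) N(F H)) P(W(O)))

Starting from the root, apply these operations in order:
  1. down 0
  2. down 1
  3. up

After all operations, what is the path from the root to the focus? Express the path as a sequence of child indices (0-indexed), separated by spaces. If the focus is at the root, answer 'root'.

Answer: 0

Derivation:
Step 1 (down 0): focus=U path=0 depth=1 children=['S', 'E', 'N'] left=[] right=['P'] parent=M
Step 2 (down 1): focus=E path=0/1 depth=2 children=['X'] left=['S'] right=['N'] parent=U
Step 3 (up): focus=U path=0 depth=1 children=['S', 'E', 'N'] left=[] right=['P'] parent=M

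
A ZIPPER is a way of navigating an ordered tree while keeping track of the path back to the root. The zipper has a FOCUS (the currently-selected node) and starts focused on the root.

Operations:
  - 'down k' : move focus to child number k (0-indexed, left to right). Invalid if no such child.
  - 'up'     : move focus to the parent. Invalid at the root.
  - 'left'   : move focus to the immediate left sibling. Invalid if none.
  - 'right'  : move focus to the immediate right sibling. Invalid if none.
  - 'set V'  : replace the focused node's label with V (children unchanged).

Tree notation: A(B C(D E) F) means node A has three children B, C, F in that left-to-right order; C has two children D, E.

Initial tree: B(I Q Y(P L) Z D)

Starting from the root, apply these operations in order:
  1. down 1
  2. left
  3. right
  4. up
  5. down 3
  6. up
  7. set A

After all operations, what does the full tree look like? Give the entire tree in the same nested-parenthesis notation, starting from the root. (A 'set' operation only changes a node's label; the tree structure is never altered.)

Step 1 (down 1): focus=Q path=1 depth=1 children=[] left=['I'] right=['Y', 'Z', 'D'] parent=B
Step 2 (left): focus=I path=0 depth=1 children=[] left=[] right=['Q', 'Y', 'Z', 'D'] parent=B
Step 3 (right): focus=Q path=1 depth=1 children=[] left=['I'] right=['Y', 'Z', 'D'] parent=B
Step 4 (up): focus=B path=root depth=0 children=['I', 'Q', 'Y', 'Z', 'D'] (at root)
Step 5 (down 3): focus=Z path=3 depth=1 children=[] left=['I', 'Q', 'Y'] right=['D'] parent=B
Step 6 (up): focus=B path=root depth=0 children=['I', 'Q', 'Y', 'Z', 'D'] (at root)
Step 7 (set A): focus=A path=root depth=0 children=['I', 'Q', 'Y', 'Z', 'D'] (at root)

Answer: A(I Q Y(P L) Z D)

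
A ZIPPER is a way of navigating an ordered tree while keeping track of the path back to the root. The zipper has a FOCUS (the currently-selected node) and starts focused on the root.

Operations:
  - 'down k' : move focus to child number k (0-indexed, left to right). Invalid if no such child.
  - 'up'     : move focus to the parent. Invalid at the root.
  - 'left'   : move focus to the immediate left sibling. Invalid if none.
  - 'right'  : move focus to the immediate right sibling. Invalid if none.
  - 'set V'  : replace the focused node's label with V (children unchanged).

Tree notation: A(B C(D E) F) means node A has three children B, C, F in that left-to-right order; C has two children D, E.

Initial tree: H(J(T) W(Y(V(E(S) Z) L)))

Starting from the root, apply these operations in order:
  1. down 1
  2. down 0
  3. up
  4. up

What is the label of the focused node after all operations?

Step 1 (down 1): focus=W path=1 depth=1 children=['Y'] left=['J'] right=[] parent=H
Step 2 (down 0): focus=Y path=1/0 depth=2 children=['V', 'L'] left=[] right=[] parent=W
Step 3 (up): focus=W path=1 depth=1 children=['Y'] left=['J'] right=[] parent=H
Step 4 (up): focus=H path=root depth=0 children=['J', 'W'] (at root)

Answer: H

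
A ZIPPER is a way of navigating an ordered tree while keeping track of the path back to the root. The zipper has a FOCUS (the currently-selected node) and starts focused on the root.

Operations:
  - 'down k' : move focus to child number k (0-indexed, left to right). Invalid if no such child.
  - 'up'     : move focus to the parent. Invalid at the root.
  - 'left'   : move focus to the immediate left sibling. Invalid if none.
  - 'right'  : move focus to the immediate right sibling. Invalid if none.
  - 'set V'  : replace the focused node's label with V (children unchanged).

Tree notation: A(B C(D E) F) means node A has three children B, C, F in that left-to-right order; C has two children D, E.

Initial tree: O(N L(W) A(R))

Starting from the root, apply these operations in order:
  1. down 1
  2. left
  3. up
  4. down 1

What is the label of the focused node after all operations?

Step 1 (down 1): focus=L path=1 depth=1 children=['W'] left=['N'] right=['A'] parent=O
Step 2 (left): focus=N path=0 depth=1 children=[] left=[] right=['L', 'A'] parent=O
Step 3 (up): focus=O path=root depth=0 children=['N', 'L', 'A'] (at root)
Step 4 (down 1): focus=L path=1 depth=1 children=['W'] left=['N'] right=['A'] parent=O

Answer: L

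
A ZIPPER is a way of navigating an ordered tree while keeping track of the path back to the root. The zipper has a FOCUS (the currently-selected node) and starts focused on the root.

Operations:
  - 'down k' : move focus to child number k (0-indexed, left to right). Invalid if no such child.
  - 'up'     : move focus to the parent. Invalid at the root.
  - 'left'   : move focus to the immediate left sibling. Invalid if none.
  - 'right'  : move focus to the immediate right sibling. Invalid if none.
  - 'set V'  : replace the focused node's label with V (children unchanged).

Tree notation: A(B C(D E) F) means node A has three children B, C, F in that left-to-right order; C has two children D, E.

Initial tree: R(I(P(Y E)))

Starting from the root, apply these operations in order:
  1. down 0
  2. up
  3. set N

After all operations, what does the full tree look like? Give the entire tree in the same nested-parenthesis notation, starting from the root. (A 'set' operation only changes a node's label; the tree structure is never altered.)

Answer: N(I(P(Y E)))

Derivation:
Step 1 (down 0): focus=I path=0 depth=1 children=['P'] left=[] right=[] parent=R
Step 2 (up): focus=R path=root depth=0 children=['I'] (at root)
Step 3 (set N): focus=N path=root depth=0 children=['I'] (at root)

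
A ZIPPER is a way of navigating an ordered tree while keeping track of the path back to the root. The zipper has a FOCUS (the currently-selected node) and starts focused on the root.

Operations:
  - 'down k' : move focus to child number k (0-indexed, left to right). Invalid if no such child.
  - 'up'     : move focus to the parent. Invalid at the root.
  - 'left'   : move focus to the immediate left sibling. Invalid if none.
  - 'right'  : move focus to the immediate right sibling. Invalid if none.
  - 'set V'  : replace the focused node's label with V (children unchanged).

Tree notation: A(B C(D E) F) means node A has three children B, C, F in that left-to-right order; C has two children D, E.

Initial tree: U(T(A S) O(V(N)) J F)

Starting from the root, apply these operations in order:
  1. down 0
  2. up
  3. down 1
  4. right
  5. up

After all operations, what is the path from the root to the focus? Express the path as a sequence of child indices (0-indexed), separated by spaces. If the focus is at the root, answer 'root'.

Step 1 (down 0): focus=T path=0 depth=1 children=['A', 'S'] left=[] right=['O', 'J', 'F'] parent=U
Step 2 (up): focus=U path=root depth=0 children=['T', 'O', 'J', 'F'] (at root)
Step 3 (down 1): focus=O path=1 depth=1 children=['V'] left=['T'] right=['J', 'F'] parent=U
Step 4 (right): focus=J path=2 depth=1 children=[] left=['T', 'O'] right=['F'] parent=U
Step 5 (up): focus=U path=root depth=0 children=['T', 'O', 'J', 'F'] (at root)

Answer: root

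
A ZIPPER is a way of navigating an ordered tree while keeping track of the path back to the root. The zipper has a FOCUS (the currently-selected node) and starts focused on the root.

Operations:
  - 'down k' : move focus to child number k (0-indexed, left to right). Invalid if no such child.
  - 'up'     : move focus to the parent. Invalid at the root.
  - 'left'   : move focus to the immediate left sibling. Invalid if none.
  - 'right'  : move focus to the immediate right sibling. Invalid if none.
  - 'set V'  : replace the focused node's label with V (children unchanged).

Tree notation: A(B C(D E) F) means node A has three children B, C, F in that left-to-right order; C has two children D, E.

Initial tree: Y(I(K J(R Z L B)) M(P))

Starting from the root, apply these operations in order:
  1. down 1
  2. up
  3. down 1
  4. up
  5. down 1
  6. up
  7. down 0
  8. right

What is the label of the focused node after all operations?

Step 1 (down 1): focus=M path=1 depth=1 children=['P'] left=['I'] right=[] parent=Y
Step 2 (up): focus=Y path=root depth=0 children=['I', 'M'] (at root)
Step 3 (down 1): focus=M path=1 depth=1 children=['P'] left=['I'] right=[] parent=Y
Step 4 (up): focus=Y path=root depth=0 children=['I', 'M'] (at root)
Step 5 (down 1): focus=M path=1 depth=1 children=['P'] left=['I'] right=[] parent=Y
Step 6 (up): focus=Y path=root depth=0 children=['I', 'M'] (at root)
Step 7 (down 0): focus=I path=0 depth=1 children=['K', 'J'] left=[] right=['M'] parent=Y
Step 8 (right): focus=M path=1 depth=1 children=['P'] left=['I'] right=[] parent=Y

Answer: M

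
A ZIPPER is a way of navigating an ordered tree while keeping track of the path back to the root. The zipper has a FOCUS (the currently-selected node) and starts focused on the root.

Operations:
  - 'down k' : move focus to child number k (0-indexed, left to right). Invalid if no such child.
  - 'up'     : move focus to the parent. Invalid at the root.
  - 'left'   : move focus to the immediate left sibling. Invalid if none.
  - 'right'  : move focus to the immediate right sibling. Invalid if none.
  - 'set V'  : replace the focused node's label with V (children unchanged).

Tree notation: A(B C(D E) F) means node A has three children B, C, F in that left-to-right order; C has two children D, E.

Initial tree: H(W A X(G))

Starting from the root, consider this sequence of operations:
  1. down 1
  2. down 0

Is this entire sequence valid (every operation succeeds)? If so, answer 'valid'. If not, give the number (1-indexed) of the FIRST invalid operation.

Step 1 (down 1): focus=A path=1 depth=1 children=[] left=['W'] right=['X'] parent=H
Step 2 (down 0): INVALID

Answer: 2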